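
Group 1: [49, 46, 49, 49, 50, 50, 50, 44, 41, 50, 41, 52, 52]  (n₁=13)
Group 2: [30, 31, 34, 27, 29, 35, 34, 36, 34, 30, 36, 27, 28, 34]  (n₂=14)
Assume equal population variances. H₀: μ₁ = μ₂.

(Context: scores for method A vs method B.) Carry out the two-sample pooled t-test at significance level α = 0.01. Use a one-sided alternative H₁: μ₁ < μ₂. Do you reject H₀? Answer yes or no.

reject H₀: no

x̄₁=47.923, s₁=3.752, n₁=13
x̄₂=31.786, s₂=3.286, n₂=14
s_p² = [12·3.752² + 13·3.286²]/25 = 12.3712
SE = √(s_p²·(1/13+1/14)) = 1.3547
t = (47.923−31.786)/1.3547 = 11.9119
df = 25
p-value (one-sided, H₁ less) = 1.00000
At α=0.01: p ≥ α → fail to reject H₀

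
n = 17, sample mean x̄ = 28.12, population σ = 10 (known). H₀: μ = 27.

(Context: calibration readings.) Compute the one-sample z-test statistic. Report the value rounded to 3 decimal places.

test statistic = 0.462

SE = σ/√n = 10/√17 = 2.4254
z = (x̄−μ₀)/SE = (28.12−27)/2.4254 = 0.4618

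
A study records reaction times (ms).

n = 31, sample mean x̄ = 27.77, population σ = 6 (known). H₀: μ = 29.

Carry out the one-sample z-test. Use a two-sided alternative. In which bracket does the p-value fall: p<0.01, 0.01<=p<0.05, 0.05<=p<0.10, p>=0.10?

SE = σ/√n = 6/√31 = 1.0776
z = (x̄−μ₀)/SE = (27.77−29)/1.0776 = -1.1414
p-value (two-sided) = 0.25371
→ bracket: p>=0.10

p-value bracket: p>=0.10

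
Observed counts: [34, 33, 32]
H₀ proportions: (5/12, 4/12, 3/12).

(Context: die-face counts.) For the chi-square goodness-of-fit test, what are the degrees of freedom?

df = k − 1 = 3 − 1 = 2

degrees of freedom = 2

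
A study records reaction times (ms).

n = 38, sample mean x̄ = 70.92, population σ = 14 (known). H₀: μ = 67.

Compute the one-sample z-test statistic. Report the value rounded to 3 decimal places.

SE = σ/√n = 14/√38 = 2.2711
z = (x̄−μ₀)/SE = (70.92−67)/2.2711 = 1.7260

test statistic = 1.726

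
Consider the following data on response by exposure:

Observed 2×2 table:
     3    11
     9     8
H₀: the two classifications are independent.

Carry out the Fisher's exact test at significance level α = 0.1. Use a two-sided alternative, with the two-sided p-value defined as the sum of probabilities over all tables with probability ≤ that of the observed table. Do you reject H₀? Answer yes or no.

Margins: r₁=14, r₂=17, c₁=12, c₂=19, n=31
p_obs = C(14,3)·C(17,9)/C(31,12); sum pmf over tables with pmf ≤ p_obs
p-value (two-sided) = 0.13782
At α=0.1: p ≥ α → fail to reject H₀

reject H₀: no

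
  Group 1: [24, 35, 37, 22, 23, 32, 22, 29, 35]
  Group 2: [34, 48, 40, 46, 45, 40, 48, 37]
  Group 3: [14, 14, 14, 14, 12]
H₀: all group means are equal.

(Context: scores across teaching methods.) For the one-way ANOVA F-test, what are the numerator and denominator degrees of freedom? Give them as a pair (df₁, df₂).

degrees of freedom = [2, 19]

k = 3 groups, N = 22 total
df = (k−1, N−k) = (3−1, 22−3) = (2, 19)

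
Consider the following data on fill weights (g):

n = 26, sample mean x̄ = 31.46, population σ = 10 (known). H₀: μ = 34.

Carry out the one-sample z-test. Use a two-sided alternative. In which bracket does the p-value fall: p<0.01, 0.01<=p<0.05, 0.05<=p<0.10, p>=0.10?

p-value bracket: p>=0.10

SE = σ/√n = 10/√26 = 1.9612
z = (x̄−μ₀)/SE = (31.46−34)/1.9612 = -1.2952
p-value (two-sided) = 0.19527
→ bracket: p>=0.10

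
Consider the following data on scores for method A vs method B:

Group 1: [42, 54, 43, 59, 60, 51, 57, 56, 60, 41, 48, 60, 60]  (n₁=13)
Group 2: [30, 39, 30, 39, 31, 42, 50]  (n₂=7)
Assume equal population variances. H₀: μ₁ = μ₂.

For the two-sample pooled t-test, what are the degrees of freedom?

degrees of freedom = 18

df = n₁ + n₂ − 2 = 13 + 7 − 2 = 18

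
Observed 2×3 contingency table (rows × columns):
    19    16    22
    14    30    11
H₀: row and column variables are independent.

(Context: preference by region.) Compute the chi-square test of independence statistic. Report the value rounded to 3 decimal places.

Row totals [57, 55], col totals [33, 46, 33], n=112
χ² = (19−16.79)²/16.79 + (16−23.41)²/23.41 + (22−16.79)²/16.79 + (14−16.21)²/16.21 + (30−22.59)²/22.59 + (11−16.21)²/16.21 = 8.6522
df = 2

test statistic = 8.652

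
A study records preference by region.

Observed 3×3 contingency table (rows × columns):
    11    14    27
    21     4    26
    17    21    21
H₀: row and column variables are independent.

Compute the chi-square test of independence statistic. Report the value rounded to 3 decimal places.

test statistic = 14.555

Row totals [52, 51, 59], col totals [49, 39, 74], n=162
χ² = (11−15.73)²/15.73 + (14−12.52)²/12.52 + (27−23.75)²/23.75 + (21−15.43)²/15.43 + (4−12.28)²/12.28 + (26−23.30)²/23.30 + (17−17.85)²/17.85 + (21−14.20)²/14.20 + (21−26.95)²/26.95 = 14.5554
df = 4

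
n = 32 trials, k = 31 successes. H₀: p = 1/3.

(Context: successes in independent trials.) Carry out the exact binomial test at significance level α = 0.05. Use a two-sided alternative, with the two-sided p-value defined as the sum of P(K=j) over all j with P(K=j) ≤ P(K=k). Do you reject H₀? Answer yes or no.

Exact binomial: n=32, k=31, p₀=1/3=0.3333
P(X=j) = C(n,j)·p₀^j·(1−p₀)^(n−j); p = Σ P(X=j) over j with P(X=j) ≤ P(X=31)
p-value (two-sided) = 0.00000
At α=0.05: p < α → reject H₀

reject H₀: yes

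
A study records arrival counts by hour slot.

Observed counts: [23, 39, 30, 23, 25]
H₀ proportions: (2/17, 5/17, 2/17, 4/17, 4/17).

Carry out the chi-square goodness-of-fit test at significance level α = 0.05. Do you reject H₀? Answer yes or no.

n = 140; E_i = n·p_i = [16.47, 41.18, 16.47, 32.94, 32.94]
χ² = (23−16.47)²/16.47 + (39−41.18)²/41.18 + (30−16.47)²/16.47 + (23−32.94)²/32.94 + (25−32.94)²/32.94 = 18.7314
df = 4
p-value (upper-tail) = 0.00089
At α=0.05: p < α → reject H₀

reject H₀: yes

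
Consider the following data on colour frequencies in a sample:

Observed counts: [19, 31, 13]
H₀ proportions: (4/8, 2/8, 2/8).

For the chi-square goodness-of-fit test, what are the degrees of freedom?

degrees of freedom = 2

df = k − 1 = 3 − 1 = 2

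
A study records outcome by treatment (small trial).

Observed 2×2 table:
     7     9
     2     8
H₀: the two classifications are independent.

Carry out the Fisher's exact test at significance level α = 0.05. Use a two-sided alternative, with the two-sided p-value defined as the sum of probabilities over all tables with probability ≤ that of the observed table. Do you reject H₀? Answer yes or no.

Margins: r₁=16, r₂=10, c₁=9, c₂=17, n=26
p_obs = C(16,7)·C(10,2)/C(26,9); sum pmf over tables with pmf ≤ p_obs
p-value (two-sided) = 0.39888
At α=0.05: p ≥ α → fail to reject H₀

reject H₀: no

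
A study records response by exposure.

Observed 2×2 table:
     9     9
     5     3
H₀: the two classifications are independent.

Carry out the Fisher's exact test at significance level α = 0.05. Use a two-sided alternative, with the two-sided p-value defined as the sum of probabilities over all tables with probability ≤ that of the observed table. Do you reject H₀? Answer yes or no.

Margins: r₁=18, r₂=8, c₁=14, c₂=12, n=26
p_obs = C(18,9)·C(8,5)/C(26,14); sum pmf over tables with pmf ≤ p_obs
p-value (two-sided) = 0.68284
At α=0.05: p ≥ α → fail to reject H₀

reject H₀: no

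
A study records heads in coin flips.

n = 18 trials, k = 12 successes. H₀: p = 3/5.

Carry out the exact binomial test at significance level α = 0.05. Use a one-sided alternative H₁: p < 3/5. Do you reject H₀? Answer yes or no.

reject H₀: no

Exact binomial: n=18, k=12, p₀=3/5=0.6000
P(X≤12) from Σ C(n,i)·p₀^i·(1−p₀)^(n−i)
p-value (one-sided, H₁ less) = 0.79124
At α=0.05: p ≥ α → fail to reject H₀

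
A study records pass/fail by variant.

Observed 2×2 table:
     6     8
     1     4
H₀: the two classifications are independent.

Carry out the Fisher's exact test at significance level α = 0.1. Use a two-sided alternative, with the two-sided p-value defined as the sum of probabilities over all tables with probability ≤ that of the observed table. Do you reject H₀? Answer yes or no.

Margins: r₁=14, r₂=5, c₁=7, c₂=12, n=19
p_obs = C(14,6)·C(5,1)/C(19,7); sum pmf over tables with pmf ≤ p_obs
p-value (two-sided) = 0.60268
At α=0.1: p ≥ α → fail to reject H₀

reject H₀: no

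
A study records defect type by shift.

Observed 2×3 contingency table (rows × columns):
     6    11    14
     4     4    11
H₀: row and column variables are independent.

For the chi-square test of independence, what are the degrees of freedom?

df = (r−1)(c−1) = (2−1)·(3−1) = 2

degrees of freedom = 2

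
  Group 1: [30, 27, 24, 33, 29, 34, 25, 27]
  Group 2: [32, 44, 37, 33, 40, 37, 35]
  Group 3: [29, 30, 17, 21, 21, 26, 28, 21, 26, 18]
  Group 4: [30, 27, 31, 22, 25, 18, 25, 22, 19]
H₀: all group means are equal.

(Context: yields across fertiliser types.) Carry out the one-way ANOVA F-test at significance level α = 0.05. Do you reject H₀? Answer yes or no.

Group means [28.62, 36.86, 23.70, 24.33], grand mean 27.735
SSB = Σnᵢ(x̄ᵢ−x̄)² = 855.786; SSW = ΣΣ(x−x̄ᵢ)² = 552.832
MSB = 855.786/3 = 285.2618; MSW = 552.832/30 = 18.4277
F = MSB/MSW = 15.4800
df = (3, 30)
p-value (upper-tail) = 0.00000
At α=0.05: p < α → reject H₀

reject H₀: yes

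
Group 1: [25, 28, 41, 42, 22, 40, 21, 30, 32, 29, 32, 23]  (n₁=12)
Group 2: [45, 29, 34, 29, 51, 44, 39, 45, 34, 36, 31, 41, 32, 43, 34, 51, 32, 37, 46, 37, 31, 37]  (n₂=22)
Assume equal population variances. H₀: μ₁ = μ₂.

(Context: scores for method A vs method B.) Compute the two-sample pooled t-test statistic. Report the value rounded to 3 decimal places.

x̄₁=30.417, s₁=7.354, n₁=12
x̄₂=38.091, s₂=6.754, n₂=22
s_p² = [11·7.354² + 21·6.754²]/32 = 48.5230
SE = √(s_p²·(1/12+1/22)) = 2.4998
t = (30.417−38.091)/2.4998 = -3.0699
df = 32

test statistic = -3.070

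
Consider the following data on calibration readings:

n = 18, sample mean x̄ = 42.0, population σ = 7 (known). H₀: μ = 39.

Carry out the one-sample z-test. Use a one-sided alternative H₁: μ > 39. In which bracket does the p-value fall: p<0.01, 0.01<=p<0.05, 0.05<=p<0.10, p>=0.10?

p-value bracket: 0.01<=p<0.05

SE = σ/√n = 7/√18 = 1.6499
z = (x̄−μ₀)/SE = (42.0−39)/1.6499 = 1.8183
p-value (one-sided, H₁ greater) = 0.03451
→ bracket: 0.01<=p<0.05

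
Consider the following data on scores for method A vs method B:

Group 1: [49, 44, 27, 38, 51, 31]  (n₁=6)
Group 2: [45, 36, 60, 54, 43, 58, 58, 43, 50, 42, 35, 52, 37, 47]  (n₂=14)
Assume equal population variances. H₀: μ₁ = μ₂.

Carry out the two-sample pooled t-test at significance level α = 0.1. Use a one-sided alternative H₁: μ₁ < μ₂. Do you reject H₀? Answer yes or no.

x̄₁=40.000, s₁=9.716, n₁=6
x̄₂=47.143, s₂=8.411, n₂=14
s_p² = [5·9.716² + 13·8.411²]/18 = 77.3175
SE = √(s_p²·(1/6+1/14)) = 4.2906
t = (40.000−47.143)/4.2906 = -1.6648
df = 18
p-value (one-sided, H₁ less) = 0.05663
At α=0.1: p < α → reject H₀

reject H₀: yes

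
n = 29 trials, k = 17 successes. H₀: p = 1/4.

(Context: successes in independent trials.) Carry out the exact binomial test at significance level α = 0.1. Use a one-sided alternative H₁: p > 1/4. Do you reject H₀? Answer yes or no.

reject H₀: yes

Exact binomial: n=29, k=17, p₀=1/4=0.2500
P(X≥17) from Σ C(n,i)·p₀^i·(1−p₀)^(n−i)
p-value (one-sided, H₁ greater) = 0.00012
At α=0.1: p < α → reject H₀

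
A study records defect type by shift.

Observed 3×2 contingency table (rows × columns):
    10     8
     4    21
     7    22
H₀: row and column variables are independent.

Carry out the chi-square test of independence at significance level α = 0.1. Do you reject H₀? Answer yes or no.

reject H₀: yes

Row totals [18, 25, 29], col totals [21, 51], n=72
χ² = (10−5.25)²/5.25 + (8−12.75)²/12.75 + (4−7.29)²/7.29 + (21−17.71)²/17.71 + (7−8.46)²/8.46 + (22−20.54)²/20.54 = 8.5200
df = 2
p-value (upper-tail) = 0.01412
At α=0.1: p < α → reject H₀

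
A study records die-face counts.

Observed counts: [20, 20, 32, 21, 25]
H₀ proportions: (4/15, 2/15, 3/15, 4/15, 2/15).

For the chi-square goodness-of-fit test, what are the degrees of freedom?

df = k − 1 = 5 − 1 = 4

degrees of freedom = 4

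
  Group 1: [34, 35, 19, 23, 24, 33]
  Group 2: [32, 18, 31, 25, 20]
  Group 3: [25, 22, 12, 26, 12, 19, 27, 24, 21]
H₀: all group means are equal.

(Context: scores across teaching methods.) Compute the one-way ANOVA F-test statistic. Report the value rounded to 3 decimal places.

test statistic = 2.510

Group means [28.00, 25.20, 20.89], grand mean 24.100
SSB = Σnᵢ(x̄ᵢ−x̄)² = 190.111; SSW = ΣΣ(x−x̄ᵢ)² = 643.689
MSB = 190.111/2 = 95.0556; MSW = 643.689/17 = 37.8641
F = MSB/MSW = 2.5104
df = (2, 17)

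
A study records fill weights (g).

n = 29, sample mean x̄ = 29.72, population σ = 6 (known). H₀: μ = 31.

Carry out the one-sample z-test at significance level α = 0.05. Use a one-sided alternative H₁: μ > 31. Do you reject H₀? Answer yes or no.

SE = σ/√n = 6/√29 = 1.1142
z = (x̄−μ₀)/SE = (29.72−31)/1.1142 = -1.1488
p-value (one-sided, H₁ greater) = 0.87469
At α=0.05: p ≥ α → fail to reject H₀

reject H₀: no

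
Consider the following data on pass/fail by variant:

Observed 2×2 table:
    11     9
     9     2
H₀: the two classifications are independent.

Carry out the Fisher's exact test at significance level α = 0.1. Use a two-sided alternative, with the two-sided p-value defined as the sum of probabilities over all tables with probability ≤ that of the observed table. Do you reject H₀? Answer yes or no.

reject H₀: no

Margins: r₁=20, r₂=11, c₁=20, c₂=11, n=31
p_obs = C(20,11)·C(11,9)/C(31,20); sum pmf over tables with pmf ≤ p_obs
p-value (two-sided) = 0.24091
At α=0.1: p ≥ α → fail to reject H₀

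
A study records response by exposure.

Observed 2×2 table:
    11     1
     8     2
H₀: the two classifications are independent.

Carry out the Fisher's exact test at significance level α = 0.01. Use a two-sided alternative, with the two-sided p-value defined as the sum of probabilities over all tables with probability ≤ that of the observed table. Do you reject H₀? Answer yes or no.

Margins: r₁=12, r₂=10, c₁=19, c₂=3, n=22
p_obs = C(12,11)·C(10,8)/C(22,19); sum pmf over tables with pmf ≤ p_obs
p-value (two-sided) = 0.57143
At α=0.01: p ≥ α → fail to reject H₀

reject H₀: no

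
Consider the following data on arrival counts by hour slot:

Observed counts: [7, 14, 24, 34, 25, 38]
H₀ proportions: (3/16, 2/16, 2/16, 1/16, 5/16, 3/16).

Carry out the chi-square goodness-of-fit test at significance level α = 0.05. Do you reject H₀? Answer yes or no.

reject H₀: yes

n = 142; E_i = n·p_i = [26.62, 17.75, 17.75, 8.88, 44.38, 26.62]
χ² = (7−26.62)²/26.62 + (14−17.75)²/17.75 + (24−17.75)²/17.75 + (34−8.88)²/8.88 + (25−44.38)²/44.38 + (38−26.62)²/26.62 = 101.9061
df = 5
p-value (upper-tail) = 0.00000
At α=0.05: p < α → reject H₀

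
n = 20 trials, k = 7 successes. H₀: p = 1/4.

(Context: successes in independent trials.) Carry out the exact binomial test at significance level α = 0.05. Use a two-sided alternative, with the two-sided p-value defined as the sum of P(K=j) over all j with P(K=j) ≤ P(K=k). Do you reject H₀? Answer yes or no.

Exact binomial: n=20, k=7, p₀=1/4=0.2500
P(X=j) = C(n,j)·p₀^j·(1−p₀)^(n−j); p = Σ P(X=j) over j with P(X=j) ≤ P(X=7)
p-value (two-sided) = 0.30548
At α=0.05: p ≥ α → fail to reject H₀

reject H₀: no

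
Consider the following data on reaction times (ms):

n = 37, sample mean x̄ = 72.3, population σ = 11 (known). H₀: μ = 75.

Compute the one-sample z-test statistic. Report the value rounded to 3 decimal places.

test statistic = -1.493

SE = σ/√n = 11/√37 = 1.8084
z = (x̄−μ₀)/SE = (72.3−75)/1.8084 = -1.4930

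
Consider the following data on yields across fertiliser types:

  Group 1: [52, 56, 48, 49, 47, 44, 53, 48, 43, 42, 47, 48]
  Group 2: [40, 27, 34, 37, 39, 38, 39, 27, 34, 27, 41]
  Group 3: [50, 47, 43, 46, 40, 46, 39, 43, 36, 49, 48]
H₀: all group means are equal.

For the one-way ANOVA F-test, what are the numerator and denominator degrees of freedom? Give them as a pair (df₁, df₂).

k = 3 groups, N = 34 total
df = (k−1, N−k) = (3−1, 34−3) = (2, 31)

degrees of freedom = [2, 31]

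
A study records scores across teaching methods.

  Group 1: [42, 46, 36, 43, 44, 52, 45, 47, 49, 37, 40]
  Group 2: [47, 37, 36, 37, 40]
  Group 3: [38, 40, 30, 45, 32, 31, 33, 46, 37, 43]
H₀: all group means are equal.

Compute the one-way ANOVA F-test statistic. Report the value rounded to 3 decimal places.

test statistic = 3.833

Group means [43.73, 39.40, 37.50], grand mean 40.500
SSB = Σnᵢ(x̄ᵢ−x̄)² = 210.618; SSW = ΣΣ(x−x̄ᵢ)² = 631.882
MSB = 210.618/2 = 105.3091; MSW = 631.882/23 = 27.4731
F = MSB/MSW = 3.8332
df = (2, 23)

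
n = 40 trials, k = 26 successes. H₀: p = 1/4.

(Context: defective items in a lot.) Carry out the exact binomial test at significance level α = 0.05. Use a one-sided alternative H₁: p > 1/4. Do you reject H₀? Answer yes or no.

Exact binomial: n=40, k=26, p₀=1/4=0.2500
P(X≥26) from Σ C(n,i)·p₀^i·(1−p₀)^(n−i)
p-value (one-sided, H₁ greater) = 0.00000
At α=0.05: p < α → reject H₀

reject H₀: yes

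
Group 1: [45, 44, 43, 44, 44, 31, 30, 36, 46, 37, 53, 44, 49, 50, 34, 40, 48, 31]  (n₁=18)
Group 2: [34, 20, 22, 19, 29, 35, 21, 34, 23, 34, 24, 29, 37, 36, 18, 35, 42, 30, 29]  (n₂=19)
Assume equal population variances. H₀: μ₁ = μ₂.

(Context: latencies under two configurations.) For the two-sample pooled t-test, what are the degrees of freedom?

degrees of freedom = 35

df = n₁ + n₂ − 2 = 18 + 19 − 2 = 35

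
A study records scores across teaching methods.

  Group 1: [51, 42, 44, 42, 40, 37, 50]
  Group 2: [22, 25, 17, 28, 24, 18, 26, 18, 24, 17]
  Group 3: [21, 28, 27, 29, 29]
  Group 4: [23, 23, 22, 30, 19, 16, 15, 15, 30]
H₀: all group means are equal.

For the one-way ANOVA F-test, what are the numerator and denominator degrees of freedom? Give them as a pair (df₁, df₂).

degrees of freedom = [3, 27]

k = 4 groups, N = 31 total
df = (k−1, N−k) = (4−1, 31−4) = (3, 27)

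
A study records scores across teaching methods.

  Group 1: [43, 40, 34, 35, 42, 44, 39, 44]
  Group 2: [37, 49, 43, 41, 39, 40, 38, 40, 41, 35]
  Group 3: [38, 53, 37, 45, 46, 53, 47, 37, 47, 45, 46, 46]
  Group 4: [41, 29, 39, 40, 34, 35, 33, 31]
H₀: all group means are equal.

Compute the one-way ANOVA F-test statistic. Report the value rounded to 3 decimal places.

test statistic = 7.656

Group means [40.12, 40.30, 45.00, 35.25], grand mean 40.684
SSB = Σnᵢ(x̄ᵢ−x̄)² = 463.736; SSW = ΣΣ(x−x̄ᵢ)² = 686.475
MSB = 463.736/3 = 154.5785; MSW = 686.475/34 = 20.1904
F = MSB/MSW = 7.6560
df = (3, 34)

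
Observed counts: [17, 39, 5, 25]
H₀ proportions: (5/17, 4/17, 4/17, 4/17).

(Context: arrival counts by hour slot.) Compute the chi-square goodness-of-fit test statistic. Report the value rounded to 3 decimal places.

test statistic = 32.713

n = 86; E_i = n·p_i = [25.29, 20.24, 20.24, 20.24]
χ² = (17−25.29)²/25.29 + (39−20.24)²/20.24 + (5−20.24)²/20.24 + (25−20.24)²/20.24 = 32.7134
df = 3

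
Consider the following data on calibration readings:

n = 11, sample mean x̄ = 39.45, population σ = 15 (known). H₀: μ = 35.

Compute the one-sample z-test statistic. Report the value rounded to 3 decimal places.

test statistic = 0.984

SE = σ/√n = 15/√11 = 4.5227
z = (x̄−μ₀)/SE = (39.45−35)/4.5227 = 0.9839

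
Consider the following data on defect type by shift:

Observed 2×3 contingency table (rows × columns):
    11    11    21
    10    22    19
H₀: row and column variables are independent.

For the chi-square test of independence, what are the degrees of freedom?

df = (r−1)(c−1) = (2−1)·(3−1) = 2

degrees of freedom = 2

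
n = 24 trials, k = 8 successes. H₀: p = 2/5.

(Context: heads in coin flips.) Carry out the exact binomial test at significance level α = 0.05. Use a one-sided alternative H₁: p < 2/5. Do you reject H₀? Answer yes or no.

reject H₀: no

Exact binomial: n=24, k=8, p₀=2/5=0.4000
P(X≤8) from Σ C(n,i)·p₀^i·(1−p₀)^(n−i)
p-value (one-sided, H₁ less) = 0.32792
At α=0.05: p ≥ α → fail to reject H₀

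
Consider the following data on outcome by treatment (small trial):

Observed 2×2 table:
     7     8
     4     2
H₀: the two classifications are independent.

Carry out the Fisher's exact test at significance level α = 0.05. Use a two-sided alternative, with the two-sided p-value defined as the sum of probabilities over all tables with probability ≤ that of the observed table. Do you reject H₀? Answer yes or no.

reject H₀: no

Margins: r₁=15, r₂=6, c₁=11, c₂=10, n=21
p_obs = C(15,7)·C(6,4)/C(21,11); sum pmf over tables with pmf ≤ p_obs
p-value (two-sided) = 0.63512
At α=0.05: p ≥ α → fail to reject H₀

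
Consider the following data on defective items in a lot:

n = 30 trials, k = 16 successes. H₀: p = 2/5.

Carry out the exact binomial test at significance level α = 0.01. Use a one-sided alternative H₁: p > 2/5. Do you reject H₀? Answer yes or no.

reject H₀: no

Exact binomial: n=30, k=16, p₀=2/5=0.4000
P(X≥16) from Σ C(n,i)·p₀^i·(1−p₀)^(n−i)
p-value (one-sided, H₁ greater) = 0.09706
At α=0.01: p ≥ α → fail to reject H₀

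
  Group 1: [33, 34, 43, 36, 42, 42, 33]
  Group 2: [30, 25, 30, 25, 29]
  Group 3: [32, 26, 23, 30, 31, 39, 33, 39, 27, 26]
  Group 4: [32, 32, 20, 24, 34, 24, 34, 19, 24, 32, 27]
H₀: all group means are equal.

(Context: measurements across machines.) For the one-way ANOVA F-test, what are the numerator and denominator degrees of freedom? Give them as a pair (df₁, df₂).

degrees of freedom = [3, 29]

k = 4 groups, N = 33 total
df = (k−1, N−k) = (4−1, 33−4) = (3, 29)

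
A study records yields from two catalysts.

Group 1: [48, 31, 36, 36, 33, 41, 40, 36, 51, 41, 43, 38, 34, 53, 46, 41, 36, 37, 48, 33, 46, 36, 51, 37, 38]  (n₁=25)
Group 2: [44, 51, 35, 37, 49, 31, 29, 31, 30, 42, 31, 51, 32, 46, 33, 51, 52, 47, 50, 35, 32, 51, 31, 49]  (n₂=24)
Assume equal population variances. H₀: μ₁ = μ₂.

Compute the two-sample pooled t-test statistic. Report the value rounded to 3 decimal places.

test statistic = -0.008

x̄₁=40.400, s₁=6.258, n₁=25
x̄₂=40.417, s₂=8.777, n₂=24
s_p² = [24·6.258² + 23·8.777²]/47 = 57.6986
SE = √(s_p²·(1/25+1/24)) = 2.1707
t = (40.400−40.417)/2.1707 = -0.0077
df = 47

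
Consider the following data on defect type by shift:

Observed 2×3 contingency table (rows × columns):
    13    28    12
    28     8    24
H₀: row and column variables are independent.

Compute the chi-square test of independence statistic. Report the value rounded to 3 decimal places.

test statistic = 20.243

Row totals [53, 60], col totals [41, 36, 36], n=113
χ² = (13−19.23)²/19.23 + (28−16.88)²/16.88 + (12−16.88)²/16.88 + (28−21.77)²/21.77 + (8−19.12)²/19.12 + (24−19.12)²/19.12 = 20.2430
df = 2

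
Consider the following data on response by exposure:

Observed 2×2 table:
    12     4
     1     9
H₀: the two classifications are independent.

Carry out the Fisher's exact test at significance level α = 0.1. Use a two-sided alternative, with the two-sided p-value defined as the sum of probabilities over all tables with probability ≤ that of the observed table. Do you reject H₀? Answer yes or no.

reject H₀: yes

Margins: r₁=16, r₂=10, c₁=13, c₂=13, n=26
p_obs = C(16,12)·C(10,1)/C(26,13); sum pmf over tables with pmf ≤ p_obs
p-value (two-sided) = 0.00361
At α=0.1: p < α → reject H₀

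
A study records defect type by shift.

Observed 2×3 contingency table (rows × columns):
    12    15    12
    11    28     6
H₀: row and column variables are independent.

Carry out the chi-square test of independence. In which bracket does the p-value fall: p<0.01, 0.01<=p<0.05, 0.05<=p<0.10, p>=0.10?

p-value bracket: 0.05<=p<0.10

Row totals [39, 45], col totals [23, 43, 18], n=84
χ² = (12−10.68)²/10.68 + (15−19.96)²/19.96 + (12−8.36)²/8.36 + (11−12.32)²/12.32 + (28−23.04)²/23.04 + (6−9.64)²/9.64 = 5.5736
df = 2
p-value (upper-tail) = 0.06162
→ bracket: 0.05<=p<0.10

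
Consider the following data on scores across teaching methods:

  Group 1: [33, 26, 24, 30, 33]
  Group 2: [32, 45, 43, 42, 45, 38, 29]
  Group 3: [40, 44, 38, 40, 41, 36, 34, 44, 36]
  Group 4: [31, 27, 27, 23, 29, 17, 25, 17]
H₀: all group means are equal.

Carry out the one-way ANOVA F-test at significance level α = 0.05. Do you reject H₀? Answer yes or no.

Group means [29.20, 39.14, 39.22, 24.50], grand mean 33.414
SSB = Σnᵢ(x̄ᵢ−x̄)² = 1257.822; SSW = ΣΣ(x−x̄ᵢ)² = 603.213
MSB = 1257.822/3 = 419.2739; MSW = 603.213/25 = 24.1285
F = MSB/MSW = 17.3767
df = (3, 25)
p-value (upper-tail) = 0.00000
At α=0.05: p < α → reject H₀

reject H₀: yes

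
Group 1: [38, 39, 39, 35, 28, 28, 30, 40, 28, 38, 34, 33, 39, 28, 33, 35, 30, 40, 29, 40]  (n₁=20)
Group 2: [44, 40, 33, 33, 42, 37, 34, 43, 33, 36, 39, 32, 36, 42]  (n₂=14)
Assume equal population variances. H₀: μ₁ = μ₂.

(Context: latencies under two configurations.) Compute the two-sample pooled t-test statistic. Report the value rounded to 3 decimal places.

x̄₁=34.200, s₁=4.697, n₁=20
x̄₂=37.429, s₂=4.201, n₂=14
s_p² = [19·4.697² + 13·4.201²]/32 = 20.2696
SE = √(s_p²·(1/20+1/14)) = 1.5689
t = (34.200−37.429)/1.5689 = -2.0579
df = 32

test statistic = -2.058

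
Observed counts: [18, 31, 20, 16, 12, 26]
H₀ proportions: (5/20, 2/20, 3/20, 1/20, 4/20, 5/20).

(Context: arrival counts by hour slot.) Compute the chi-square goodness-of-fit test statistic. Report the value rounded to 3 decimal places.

test statistic = 56.810

n = 123; E_i = n·p_i = [30.75, 12.30, 18.45, 6.15, 24.60, 30.75]
χ² = (18−30.75)²/30.75 + (31−12.30)²/12.30 + (20−18.45)²/18.45 + (16−6.15)²/6.15 + (12−24.60)²/24.60 + (26−30.75)²/30.75 = 56.8103
df = 5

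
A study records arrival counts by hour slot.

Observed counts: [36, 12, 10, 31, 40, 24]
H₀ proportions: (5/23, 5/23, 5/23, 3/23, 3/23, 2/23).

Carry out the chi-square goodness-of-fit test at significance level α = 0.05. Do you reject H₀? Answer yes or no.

n = 153; E_i = n·p_i = [33.26, 33.26, 33.26, 19.96, 19.96, 13.30]
χ² = (36−33.26)²/33.26 + (12−33.26)²/33.26 + (10−33.26)²/33.26 + (31−19.96)²/19.96 + (40−19.96)²/19.96 + (24−13.30)²/13.30 = 64.9237
df = 5
p-value (upper-tail) = 0.00000
At α=0.05: p < α → reject H₀

reject H₀: yes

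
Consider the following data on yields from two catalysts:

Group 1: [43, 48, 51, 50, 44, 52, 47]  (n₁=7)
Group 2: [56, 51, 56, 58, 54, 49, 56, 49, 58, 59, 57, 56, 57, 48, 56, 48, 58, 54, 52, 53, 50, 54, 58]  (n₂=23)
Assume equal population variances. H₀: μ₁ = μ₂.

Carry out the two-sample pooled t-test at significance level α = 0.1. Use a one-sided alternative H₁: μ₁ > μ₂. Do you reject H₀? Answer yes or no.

x̄₁=47.857, s₁=3.436, n₁=7
x̄₂=54.217, s₂=3.554, n₂=23
s_p² = [6·3.436² + 22·3.554²]/28 = 12.4561
SE = √(s_p²·(1/7+1/23)) = 1.5235
t = (47.857−54.217)/1.5235 = -4.1748
df = 28
p-value (one-sided, H₁ greater) = 0.99987
At α=0.1: p ≥ α → fail to reject H₀

reject H₀: no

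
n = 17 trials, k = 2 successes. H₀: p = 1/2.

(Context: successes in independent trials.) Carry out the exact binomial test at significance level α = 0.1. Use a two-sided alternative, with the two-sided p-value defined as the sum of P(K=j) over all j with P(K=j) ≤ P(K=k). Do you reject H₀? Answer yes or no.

reject H₀: yes

Exact binomial: n=17, k=2, p₀=1/2=0.5000
P(X=j) = C(n,j)·p₀^j·(1−p₀)^(n−j); p = Σ P(X=j) over j with P(X=j) ≤ P(X=2)
p-value (two-sided) = 0.00235
At α=0.1: p < α → reject H₀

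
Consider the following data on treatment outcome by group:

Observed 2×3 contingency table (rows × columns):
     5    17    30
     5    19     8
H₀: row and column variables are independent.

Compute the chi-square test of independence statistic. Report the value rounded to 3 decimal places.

Row totals [52, 32], col totals [10, 36, 38], n=84
χ² = (5−6.19)²/6.19 + (17−22.29)²/22.29 + (30−23.52)²/23.52 + (5−3.81)²/3.81 + (19−13.71)²/13.71 + (8−14.48)²/14.48 = 8.5720
df = 2

test statistic = 8.572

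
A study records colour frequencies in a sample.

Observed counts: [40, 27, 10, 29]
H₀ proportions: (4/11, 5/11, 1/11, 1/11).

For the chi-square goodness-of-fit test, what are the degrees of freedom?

df = k − 1 = 4 − 1 = 3

degrees of freedom = 3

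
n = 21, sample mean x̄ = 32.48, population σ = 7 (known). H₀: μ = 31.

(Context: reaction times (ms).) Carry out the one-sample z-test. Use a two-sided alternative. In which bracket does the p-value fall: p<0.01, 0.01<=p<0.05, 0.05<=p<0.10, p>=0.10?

SE = σ/√n = 7/√21 = 1.5275
z = (x̄−μ₀)/SE = (32.48−31)/1.5275 = 0.9689
p-value (two-sided) = 0.33260
→ bracket: p>=0.10

p-value bracket: p>=0.10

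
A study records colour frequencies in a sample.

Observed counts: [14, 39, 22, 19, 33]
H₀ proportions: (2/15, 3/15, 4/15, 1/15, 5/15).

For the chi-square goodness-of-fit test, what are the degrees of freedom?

df = k − 1 = 5 − 1 = 4

degrees of freedom = 4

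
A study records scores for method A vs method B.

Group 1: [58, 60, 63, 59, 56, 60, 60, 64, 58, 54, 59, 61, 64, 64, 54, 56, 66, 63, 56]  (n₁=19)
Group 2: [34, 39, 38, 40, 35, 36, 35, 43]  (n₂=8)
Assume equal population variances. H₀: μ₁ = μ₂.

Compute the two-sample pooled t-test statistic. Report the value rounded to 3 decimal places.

test statistic = 15.290

x̄₁=59.737, s₁=3.588, n₁=19
x̄₂=37.500, s₂=3.071, n₂=8
s_p² = [18·3.588² + 7·3.071²]/25 = 11.9074
SE = √(s_p²·(1/19+1/8)) = 1.4543
t = (59.737−37.500)/1.4543 = 15.2899
df = 25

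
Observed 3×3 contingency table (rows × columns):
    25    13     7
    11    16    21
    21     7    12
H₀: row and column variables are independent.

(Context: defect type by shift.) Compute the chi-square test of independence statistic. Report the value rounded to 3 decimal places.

test statistic = 15.257

Row totals [45, 48, 40], col totals [57, 36, 40], n=133
χ² = (25−19.29)²/19.29 + (13−12.18)²/12.18 + (7−13.53)²/13.53 + (11−20.57)²/20.57 + (16−12.99)²/12.99 + (21−14.44)²/14.44 + (21−17.14)²/17.14 + (7−10.83)²/10.83 + (12−12.03)²/12.03 = 15.2574
df = 4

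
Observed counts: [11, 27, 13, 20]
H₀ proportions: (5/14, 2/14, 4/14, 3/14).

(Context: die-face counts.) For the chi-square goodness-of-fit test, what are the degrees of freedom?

df = k − 1 = 4 − 1 = 3

degrees of freedom = 3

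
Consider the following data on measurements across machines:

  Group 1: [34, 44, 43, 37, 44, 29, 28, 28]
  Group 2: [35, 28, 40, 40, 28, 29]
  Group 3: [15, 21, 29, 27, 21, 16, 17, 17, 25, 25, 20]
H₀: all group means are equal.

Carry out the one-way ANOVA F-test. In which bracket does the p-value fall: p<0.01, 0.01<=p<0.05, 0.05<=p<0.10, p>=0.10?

p-value bracket: p<0.01

Group means [35.88, 33.33, 21.18], grand mean 28.800
SSB = Σnᵢ(x̄ᵢ−x̄)² = 1162.155; SSW = ΣΣ(x−x̄ᵢ)² = 751.845
MSB = 1162.155/2 = 581.0777; MSW = 751.845/22 = 34.1748
F = MSB/MSW = 17.0031
df = (2, 22)
p-value (upper-tail) = 0.00003
→ bracket: p<0.01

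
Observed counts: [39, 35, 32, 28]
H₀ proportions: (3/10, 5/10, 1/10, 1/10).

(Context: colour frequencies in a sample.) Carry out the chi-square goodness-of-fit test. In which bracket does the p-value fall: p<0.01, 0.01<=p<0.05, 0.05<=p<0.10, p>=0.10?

n = 134; E_i = n·p_i = [40.20, 67.00, 13.40, 13.40]
χ² = (39−40.20)²/40.20 + (35−67.00)²/67.00 + (32−13.40)²/13.40 + (28−13.40)²/13.40 = 57.0448
df = 3
p-value (upper-tail) = 0.00000
→ bracket: p<0.01

p-value bracket: p<0.01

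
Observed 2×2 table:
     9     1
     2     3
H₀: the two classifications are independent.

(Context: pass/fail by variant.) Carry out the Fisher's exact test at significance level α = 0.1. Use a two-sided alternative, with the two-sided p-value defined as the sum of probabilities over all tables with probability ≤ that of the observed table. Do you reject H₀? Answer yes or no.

reject H₀: yes

Margins: r₁=10, r₂=5, c₁=11, c₂=4, n=15
p_obs = C(10,9)·C(5,2)/C(15,11); sum pmf over tables with pmf ≤ p_obs
p-value (two-sided) = 0.07692
At α=0.1: p < α → reject H₀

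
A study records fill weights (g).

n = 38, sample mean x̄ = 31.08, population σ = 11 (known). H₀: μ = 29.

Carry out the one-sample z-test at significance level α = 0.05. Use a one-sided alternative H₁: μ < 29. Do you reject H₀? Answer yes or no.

reject H₀: no

SE = σ/√n = 11/√38 = 1.7844
z = (x̄−μ₀)/SE = (31.08−29)/1.7844 = 1.1656
p-value (one-sided, H₁ less) = 0.87812
At α=0.05: p ≥ α → fail to reject H₀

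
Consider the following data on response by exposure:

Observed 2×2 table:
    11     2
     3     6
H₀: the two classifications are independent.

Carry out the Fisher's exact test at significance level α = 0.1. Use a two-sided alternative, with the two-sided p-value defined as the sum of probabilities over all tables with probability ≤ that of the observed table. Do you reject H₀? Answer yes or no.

Margins: r₁=13, r₂=9, c₁=14, c₂=8, n=22
p_obs = C(13,11)·C(9,3)/C(22,14); sum pmf over tables with pmf ≤ p_obs
p-value (two-sided) = 0.02601
At α=0.1: p < α → reject H₀

reject H₀: yes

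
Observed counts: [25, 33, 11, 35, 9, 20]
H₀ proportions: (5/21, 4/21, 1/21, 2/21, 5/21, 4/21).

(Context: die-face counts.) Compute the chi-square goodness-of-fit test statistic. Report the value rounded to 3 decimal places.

n = 133; E_i = n·p_i = [31.67, 25.33, 6.33, 12.67, 31.67, 25.33]
χ² = (25−31.67)²/31.67 + (33−25.33)²/25.33 + (11−6.33)²/6.33 + (35−12.67)²/12.67 + (9−31.67)²/31.67 + (20−25.33)²/25.33 = 63.8868
df = 5

test statistic = 63.887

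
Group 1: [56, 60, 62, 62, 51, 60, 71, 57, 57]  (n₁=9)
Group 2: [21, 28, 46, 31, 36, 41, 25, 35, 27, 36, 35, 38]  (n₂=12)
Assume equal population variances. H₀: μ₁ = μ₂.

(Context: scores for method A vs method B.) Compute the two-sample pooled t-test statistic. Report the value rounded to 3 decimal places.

test statistic = 9.202

x̄₁=59.556, s₁=5.503, n₁=9
x̄₂=33.250, s₂=7.111, n₂=12
s_p² = [8·5.503² + 11·7.111²]/19 = 42.0249
SE = √(s_p²·(1/9+1/12)) = 2.8586
t = (59.556−33.250)/2.8586 = 9.2023
df = 19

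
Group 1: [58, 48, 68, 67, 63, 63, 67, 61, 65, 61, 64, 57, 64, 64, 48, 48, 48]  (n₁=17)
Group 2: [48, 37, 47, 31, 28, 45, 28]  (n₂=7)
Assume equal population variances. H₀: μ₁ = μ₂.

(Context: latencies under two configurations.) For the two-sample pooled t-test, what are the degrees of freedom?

degrees of freedom = 22

df = n₁ + n₂ − 2 = 17 + 7 − 2 = 22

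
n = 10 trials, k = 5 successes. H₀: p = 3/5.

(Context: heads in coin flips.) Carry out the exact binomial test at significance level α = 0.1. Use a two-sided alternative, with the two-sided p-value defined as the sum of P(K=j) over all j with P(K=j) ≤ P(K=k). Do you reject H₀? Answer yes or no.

reject H₀: no

Exact binomial: n=10, k=5, p₀=3/5=0.6000
P(X=j) = C(n,j)·p₀^j·(1−p₀)^(n−j); p = Σ P(X=j) over j with P(X=j) ≤ P(X=5)
p-value (two-sided) = 0.53419
At α=0.1: p ≥ α → fail to reject H₀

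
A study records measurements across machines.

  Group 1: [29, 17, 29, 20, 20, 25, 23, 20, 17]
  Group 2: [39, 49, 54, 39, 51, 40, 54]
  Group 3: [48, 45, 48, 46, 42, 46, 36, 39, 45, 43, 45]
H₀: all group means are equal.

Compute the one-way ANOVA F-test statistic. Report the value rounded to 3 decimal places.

Group means [22.22, 46.57, 43.91], grand mean 37.370
SSB = Σnᵢ(x̄ᵢ−x̄)² = 3128.117; SSW = ΣΣ(x−x̄ᵢ)² = 600.179
MSB = 3128.117/2 = 1564.0587; MSW = 600.179/24 = 25.0075
F = MSB/MSW = 62.5437
df = (2, 24)

test statistic = 62.544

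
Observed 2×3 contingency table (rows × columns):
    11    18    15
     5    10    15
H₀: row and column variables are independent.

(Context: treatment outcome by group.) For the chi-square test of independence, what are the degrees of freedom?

df = (r−1)(c−1) = (2−1)·(3−1) = 2

degrees of freedom = 2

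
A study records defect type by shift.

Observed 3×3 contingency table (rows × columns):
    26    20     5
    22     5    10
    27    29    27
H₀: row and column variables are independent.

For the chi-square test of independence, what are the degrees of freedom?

df = (r−1)(c−1) = (3−1)·(3−1) = 4

degrees of freedom = 4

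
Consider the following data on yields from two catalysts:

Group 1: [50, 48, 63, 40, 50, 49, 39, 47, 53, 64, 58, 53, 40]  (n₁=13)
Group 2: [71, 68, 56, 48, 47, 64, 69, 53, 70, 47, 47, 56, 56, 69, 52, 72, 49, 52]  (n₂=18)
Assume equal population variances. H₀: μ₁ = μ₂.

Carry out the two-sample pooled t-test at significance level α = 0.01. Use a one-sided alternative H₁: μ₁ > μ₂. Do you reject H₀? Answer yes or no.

reject H₀: no

x̄₁=50.308, s₁=8.066, n₁=13
x̄₂=58.111, s₂=9.517, n₂=18
s_p² = [12·8.066² + 17·9.517²]/29 = 80.0189
SE = √(s_p²·(1/13+1/18)) = 3.2559
t = (50.308−58.111)/3.2559 = -2.3967
df = 29
p-value (one-sided, H₁ greater) = 0.98839
At α=0.01: p ≥ α → fail to reject H₀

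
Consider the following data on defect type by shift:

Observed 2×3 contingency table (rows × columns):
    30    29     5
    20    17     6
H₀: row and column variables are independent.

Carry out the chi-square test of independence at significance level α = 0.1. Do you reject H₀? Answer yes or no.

Row totals [64, 43], col totals [50, 46, 11], n=107
χ² = (30−29.91)²/29.91 + (29−27.51)²/27.51 + (5−6.58)²/6.58 + (20−20.09)²/20.09 + (17−18.49)²/18.49 + (6−4.42)²/4.42 = 1.1439
df = 2
p-value (upper-tail) = 0.56442
At α=0.1: p ≥ α → fail to reject H₀

reject H₀: no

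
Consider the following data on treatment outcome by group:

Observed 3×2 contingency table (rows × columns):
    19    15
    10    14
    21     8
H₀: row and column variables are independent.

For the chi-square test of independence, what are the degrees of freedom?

df = (r−1)(c−1) = (3−1)·(2−1) = 2

degrees of freedom = 2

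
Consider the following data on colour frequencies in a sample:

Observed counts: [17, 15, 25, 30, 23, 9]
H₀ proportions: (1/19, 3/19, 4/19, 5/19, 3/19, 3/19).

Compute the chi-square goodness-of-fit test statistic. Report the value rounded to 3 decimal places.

test statistic = 25.270

n = 119; E_i = n·p_i = [6.26, 18.79, 25.05, 31.32, 18.79, 18.79]
χ² = (17−6.26)²/6.26 + (15−18.79)²/18.79 + (25−25.05)²/25.05 + (30−31.32)²/31.32 + (23−18.79)²/18.79 + (9−18.79)²/18.79 = 25.2696
df = 5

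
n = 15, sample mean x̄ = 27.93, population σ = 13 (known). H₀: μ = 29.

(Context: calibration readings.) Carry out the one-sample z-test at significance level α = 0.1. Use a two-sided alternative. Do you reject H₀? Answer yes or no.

reject H₀: no

SE = σ/√n = 13/√15 = 3.3566
z = (x̄−μ₀)/SE = (27.93−29)/3.3566 = -0.3188
p-value (two-sided) = 0.74990
At α=0.1: p ≥ α → fail to reject H₀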